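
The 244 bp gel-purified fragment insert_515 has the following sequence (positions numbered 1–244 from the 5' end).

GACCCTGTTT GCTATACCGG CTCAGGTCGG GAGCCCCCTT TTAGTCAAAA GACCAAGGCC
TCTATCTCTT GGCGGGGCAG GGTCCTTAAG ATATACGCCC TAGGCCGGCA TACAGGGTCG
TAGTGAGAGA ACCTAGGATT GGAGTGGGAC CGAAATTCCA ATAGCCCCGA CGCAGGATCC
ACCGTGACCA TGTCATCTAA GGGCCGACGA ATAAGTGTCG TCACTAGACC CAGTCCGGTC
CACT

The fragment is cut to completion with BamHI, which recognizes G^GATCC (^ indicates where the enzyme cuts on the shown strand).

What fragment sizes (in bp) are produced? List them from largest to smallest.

The BamHI site (GGATCC) starts at position 175.
BamHI cuts after the first base of each site, so after position 175.
Linear molecule, 1 cut → 2 fragments:
  1–175 → 175 bp
  176–244 → 69 bp
Sorted largest to smallest: 175, 69 bp.

175, 69 bp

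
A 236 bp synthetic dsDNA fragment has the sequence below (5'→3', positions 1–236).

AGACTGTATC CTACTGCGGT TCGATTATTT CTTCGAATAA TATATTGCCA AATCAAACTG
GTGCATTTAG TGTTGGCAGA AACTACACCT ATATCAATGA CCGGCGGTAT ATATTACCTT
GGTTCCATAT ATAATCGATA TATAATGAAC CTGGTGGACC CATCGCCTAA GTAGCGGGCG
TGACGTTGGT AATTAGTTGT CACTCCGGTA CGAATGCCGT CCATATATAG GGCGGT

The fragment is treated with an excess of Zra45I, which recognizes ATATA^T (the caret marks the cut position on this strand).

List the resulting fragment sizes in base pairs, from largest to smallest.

85, 69, 44, 18, 11, 9 bp

Zra45I sites (ATATAT) start at positions 40, 109, 127, 138, 223.
Zra45I cuts after base 5 of each site (before the last base), so after positions 44, 113, 131, 142, 227.
Linear molecule, 5 cuts → 6 fragments:
  1–44 → 44 bp
  45–113 → 69 bp
  114–131 → 18 bp
  132–142 → 11 bp
  143–227 → 85 bp
  228–236 → 9 bp
Sorted largest to smallest: 85, 69, 44, 18, 11, 9 bp.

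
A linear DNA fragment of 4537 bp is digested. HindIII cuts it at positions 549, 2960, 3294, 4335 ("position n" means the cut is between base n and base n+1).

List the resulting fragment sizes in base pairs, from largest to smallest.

Linear molecule, 4 cuts → 5 fragments:
  549 − 0 = 549 bp
  2960 − 549 = 2411 bp
  3294 − 2960 = 334 bp
  4335 − 3294 = 1041 bp
  4537 − 4335 = 202 bp
Sorted largest to smallest: 2411, 1041, 549, 334, 202 bp.

2411, 1041, 549, 334, 202 bp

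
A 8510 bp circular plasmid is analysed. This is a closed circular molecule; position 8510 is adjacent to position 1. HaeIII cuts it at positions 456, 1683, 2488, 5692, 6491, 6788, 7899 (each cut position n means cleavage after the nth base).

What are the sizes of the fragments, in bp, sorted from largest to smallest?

3204, 1227, 1111, 1067, 805, 799, 297 bp

Circular molecule, 7 cuts → 7 fragments:
  1683 − 456 = 1227 bp
  2488 − 1683 = 805 bp
  5692 − 2488 = 3204 bp
  6491 − 5692 = 799 bp
  6788 − 6491 = 297 bp
  7899 − 6788 = 1111 bp
  wrap: 8510 − 7899 + 456 = 1067 bp
Sorted largest to smallest: 3204, 1227, 1111, 1067, 805, 799, 297 bp.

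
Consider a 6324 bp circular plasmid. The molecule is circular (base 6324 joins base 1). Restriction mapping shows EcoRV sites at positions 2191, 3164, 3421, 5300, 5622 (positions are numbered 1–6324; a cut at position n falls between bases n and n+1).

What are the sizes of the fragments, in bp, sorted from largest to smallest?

2893, 1879, 973, 322, 257 bp

Circular molecule, 5 cuts → 5 fragments:
  3164 − 2191 = 973 bp
  3421 − 3164 = 257 bp
  5300 − 3421 = 1879 bp
  5622 − 5300 = 322 bp
  wrap: 6324 − 5622 + 2191 = 2893 bp
Sorted largest to smallest: 2893, 1879, 973, 322, 257 bp.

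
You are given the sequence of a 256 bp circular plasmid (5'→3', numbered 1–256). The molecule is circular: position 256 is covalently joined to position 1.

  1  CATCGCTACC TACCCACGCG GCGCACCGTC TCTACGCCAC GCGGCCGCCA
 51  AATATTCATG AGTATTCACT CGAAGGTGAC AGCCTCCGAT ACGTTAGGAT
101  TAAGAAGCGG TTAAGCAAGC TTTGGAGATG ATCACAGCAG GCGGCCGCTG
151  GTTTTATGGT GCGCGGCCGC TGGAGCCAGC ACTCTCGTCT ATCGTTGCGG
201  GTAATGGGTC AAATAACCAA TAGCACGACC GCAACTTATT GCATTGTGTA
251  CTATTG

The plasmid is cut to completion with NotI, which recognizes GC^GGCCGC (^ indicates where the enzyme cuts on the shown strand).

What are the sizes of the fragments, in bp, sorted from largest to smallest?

134, 100, 22 bp

NotI sites (GCGGCCGC) start at positions 41, 141, 163.
NotI cuts after base 2 of each site, so after positions 42, 142, 164.
Circular molecule, 3 cuts → 3 fragments:
  43–142 → 100 bp
  143–164 → 22 bp
  165–256 then 1–42 → 92 + 42 = 134 bp
Sorted largest to smallest: 134, 100, 22 bp.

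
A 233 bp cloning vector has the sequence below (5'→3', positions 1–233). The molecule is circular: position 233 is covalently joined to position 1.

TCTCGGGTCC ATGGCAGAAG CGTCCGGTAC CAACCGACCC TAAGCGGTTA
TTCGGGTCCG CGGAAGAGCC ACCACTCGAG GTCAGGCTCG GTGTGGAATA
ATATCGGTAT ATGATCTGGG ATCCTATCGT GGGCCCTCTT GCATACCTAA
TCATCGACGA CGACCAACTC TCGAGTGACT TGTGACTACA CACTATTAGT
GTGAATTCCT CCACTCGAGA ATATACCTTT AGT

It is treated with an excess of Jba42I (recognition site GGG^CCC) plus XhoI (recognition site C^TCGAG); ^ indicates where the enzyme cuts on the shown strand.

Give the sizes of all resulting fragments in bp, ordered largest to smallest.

The Jba42I site (GGGCCC) starts at position 131.
Jba42I cuts after base 3 of each site, so after position 133.
XhoI sites (CTCGAG) start at positions 75, 170, 214.
XhoI cuts after the first base of each site, so after positions 75, 170, 214.
Combined cut positions: 75, 133, 170, 214.
Circular molecule, 4 cuts → 4 fragments:
  76–133 → 58 bp
  134–170 → 37 bp
  171–214 → 44 bp
  215–233 then 1–75 → 19 + 75 = 94 bp
Sorted largest to smallest: 94, 58, 44, 37 bp.

94, 58, 44, 37 bp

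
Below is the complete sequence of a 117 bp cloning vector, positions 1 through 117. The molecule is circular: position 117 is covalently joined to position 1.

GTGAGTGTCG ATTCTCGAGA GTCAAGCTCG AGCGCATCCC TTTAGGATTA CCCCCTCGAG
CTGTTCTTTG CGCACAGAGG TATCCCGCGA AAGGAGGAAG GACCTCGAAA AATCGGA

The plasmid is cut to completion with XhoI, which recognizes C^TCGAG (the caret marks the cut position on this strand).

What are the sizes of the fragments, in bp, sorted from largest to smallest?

76, 28, 13 bp

XhoI sites (CTCGAG) start at positions 14, 27, 55.
XhoI cuts after the first base of each site, so after positions 14, 27, 55.
Circular molecule, 3 cuts → 3 fragments:
  15–27 → 13 bp
  28–55 → 28 bp
  56–117 then 1–14 → 62 + 14 = 76 bp
Sorted largest to smallest: 76, 28, 13 bp.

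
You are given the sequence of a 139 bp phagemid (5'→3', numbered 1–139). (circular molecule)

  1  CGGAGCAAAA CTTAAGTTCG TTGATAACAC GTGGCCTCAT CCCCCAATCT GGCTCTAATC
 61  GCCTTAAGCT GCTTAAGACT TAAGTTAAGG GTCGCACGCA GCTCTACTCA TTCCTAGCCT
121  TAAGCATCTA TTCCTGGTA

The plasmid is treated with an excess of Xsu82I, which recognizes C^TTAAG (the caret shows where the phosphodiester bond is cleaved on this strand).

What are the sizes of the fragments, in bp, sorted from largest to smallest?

52, 40, 31, 9, 7 bp

Xsu82I sites (CTTAAG) start at positions 11, 63, 72, 79, 119.
Xsu82I cuts after the first base of each site, so after positions 11, 63, 72, 79, 119.
Circular molecule, 5 cuts → 5 fragments:
  12–63 → 52 bp
  64–72 → 9 bp
  73–79 → 7 bp
  80–119 → 40 bp
  120–139 then 1–11 → 20 + 11 = 31 bp
Sorted largest to smallest: 52, 40, 31, 9, 7 bp.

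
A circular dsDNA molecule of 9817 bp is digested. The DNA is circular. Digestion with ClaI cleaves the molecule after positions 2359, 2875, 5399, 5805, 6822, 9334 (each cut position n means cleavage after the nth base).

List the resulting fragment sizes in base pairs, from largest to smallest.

Circular molecule, 6 cuts → 6 fragments:
  2875 − 2359 = 516 bp
  5399 − 2875 = 2524 bp
  5805 − 5399 = 406 bp
  6822 − 5805 = 1017 bp
  9334 − 6822 = 2512 bp
  wrap: 9817 − 9334 + 2359 = 2842 bp
Sorted largest to smallest: 2842, 2524, 2512, 1017, 516, 406 bp.

2842, 2524, 2512, 1017, 516, 406 bp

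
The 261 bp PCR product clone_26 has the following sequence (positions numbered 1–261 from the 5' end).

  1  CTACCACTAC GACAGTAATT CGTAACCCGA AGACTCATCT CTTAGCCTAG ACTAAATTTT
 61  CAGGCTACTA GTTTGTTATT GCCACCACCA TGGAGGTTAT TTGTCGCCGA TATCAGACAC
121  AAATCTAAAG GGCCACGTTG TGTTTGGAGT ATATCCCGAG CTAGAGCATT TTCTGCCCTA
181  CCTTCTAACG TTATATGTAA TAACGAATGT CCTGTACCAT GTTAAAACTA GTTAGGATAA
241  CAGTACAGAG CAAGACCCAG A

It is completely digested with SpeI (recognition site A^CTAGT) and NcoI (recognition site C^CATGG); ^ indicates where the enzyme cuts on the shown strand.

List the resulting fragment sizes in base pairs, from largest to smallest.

SpeI sites (ACTAGT) start at positions 67, 227.
SpeI cuts after the first base of each site, so after positions 67, 227.
The NcoI site (CCATGG) starts at position 88.
NcoI cuts after the first base of each site, so after position 88.
Combined cut positions: 67, 88, 227.
Linear molecule, 3 cuts → 4 fragments:
  1–67 → 67 bp
  68–88 → 21 bp
  89–227 → 139 bp
  228–261 → 34 bp
Sorted largest to smallest: 139, 67, 34, 21 bp.

139, 67, 34, 21 bp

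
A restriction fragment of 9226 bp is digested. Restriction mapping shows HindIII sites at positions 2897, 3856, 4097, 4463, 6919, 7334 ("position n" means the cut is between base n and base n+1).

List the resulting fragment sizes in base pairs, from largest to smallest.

2897, 2456, 1892, 959, 415, 366, 241 bp

Linear molecule, 6 cuts → 7 fragments:
  2897 − 0 = 2897 bp
  3856 − 2897 = 959 bp
  4097 − 3856 = 241 bp
  4463 − 4097 = 366 bp
  6919 − 4463 = 2456 bp
  7334 − 6919 = 415 bp
  9226 − 7334 = 1892 bp
Sorted largest to smallest: 2897, 2456, 1892, 959, 415, 366, 241 bp.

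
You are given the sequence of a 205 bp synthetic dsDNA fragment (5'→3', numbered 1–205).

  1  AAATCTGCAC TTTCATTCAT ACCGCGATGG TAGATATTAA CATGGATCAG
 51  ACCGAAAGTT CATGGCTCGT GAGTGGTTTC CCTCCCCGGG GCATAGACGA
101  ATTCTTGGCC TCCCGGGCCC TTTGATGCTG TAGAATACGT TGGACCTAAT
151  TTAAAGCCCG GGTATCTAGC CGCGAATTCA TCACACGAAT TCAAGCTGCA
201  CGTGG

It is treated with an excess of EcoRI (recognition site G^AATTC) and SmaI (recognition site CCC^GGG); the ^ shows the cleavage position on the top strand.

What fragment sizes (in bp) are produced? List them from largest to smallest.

EcoRI sites (GAATTC) start at positions 99, 174, 187.
EcoRI cuts after the first base of each site, so after positions 99, 174, 187.
SmaI sites (CCCGGG) start at positions 85, 112, 157.
SmaI cuts after base 3 of each site, so after positions 87, 114, 159.
Combined cut positions: 87, 99, 114, 159, 174, 187.
Linear molecule, 6 cuts → 7 fragments:
  1–87 → 87 bp
  88–99 → 12 bp
  100–114 → 15 bp
  115–159 → 45 bp
  160–174 → 15 bp
  175–187 → 13 bp
  188–205 → 18 bp
Sorted largest to smallest: 87, 45, 18, 15, 15, 13, 12 bp.

87, 45, 18, 15, 15, 13, 12 bp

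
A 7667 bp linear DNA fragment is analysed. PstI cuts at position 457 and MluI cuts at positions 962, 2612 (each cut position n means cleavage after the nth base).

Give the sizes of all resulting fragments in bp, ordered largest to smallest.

Combined cut positions (sorted): 457, 962, 2612.
Linear molecule, 3 cuts → 4 fragments:
  457 − 0 = 457 bp
  962 − 457 = 505 bp
  2612 − 962 = 1650 bp
  7667 − 2612 = 5055 bp
Sorted largest to smallest: 5055, 1650, 505, 457 bp.

5055, 1650, 505, 457 bp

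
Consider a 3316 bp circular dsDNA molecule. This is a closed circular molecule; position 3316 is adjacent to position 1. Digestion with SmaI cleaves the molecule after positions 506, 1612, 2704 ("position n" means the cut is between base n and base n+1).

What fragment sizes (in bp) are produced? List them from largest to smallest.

Circular molecule, 3 cuts → 3 fragments:
  1612 − 506 = 1106 bp
  2704 − 1612 = 1092 bp
  wrap: 3316 − 2704 + 506 = 1118 bp
Sorted largest to smallest: 1118, 1106, 1092 bp.

1118, 1106, 1092 bp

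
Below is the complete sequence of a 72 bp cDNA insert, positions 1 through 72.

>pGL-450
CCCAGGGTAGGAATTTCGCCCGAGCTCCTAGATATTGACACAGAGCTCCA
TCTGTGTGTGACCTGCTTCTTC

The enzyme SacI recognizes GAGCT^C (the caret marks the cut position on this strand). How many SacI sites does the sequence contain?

2

GAGCTC occurs starting at positions 22, 43.
SacI cuts at 2 sites.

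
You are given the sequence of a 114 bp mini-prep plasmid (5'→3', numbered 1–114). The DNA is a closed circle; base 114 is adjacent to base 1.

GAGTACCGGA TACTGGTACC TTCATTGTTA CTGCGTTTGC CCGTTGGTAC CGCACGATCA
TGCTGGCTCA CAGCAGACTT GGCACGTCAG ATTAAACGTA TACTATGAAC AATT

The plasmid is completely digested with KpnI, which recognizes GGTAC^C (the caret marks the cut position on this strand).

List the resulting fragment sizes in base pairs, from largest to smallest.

83, 31 bp

KpnI sites (GGTACC) start at positions 15, 46.
KpnI cuts after base 5 of each site (before the last base), so after positions 19, 50.
Circular molecule, 2 cuts → 2 fragments:
  20–50 → 31 bp
  51–114 then 1–19 → 64 + 19 = 83 bp
Sorted largest to smallest: 83, 31 bp.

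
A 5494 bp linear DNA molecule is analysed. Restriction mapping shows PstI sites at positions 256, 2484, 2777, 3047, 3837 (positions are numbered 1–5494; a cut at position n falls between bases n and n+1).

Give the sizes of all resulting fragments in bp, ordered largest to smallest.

Linear molecule, 5 cuts → 6 fragments:
  256 − 0 = 256 bp
  2484 − 256 = 2228 bp
  2777 − 2484 = 293 bp
  3047 − 2777 = 270 bp
  3837 − 3047 = 790 bp
  5494 − 3837 = 1657 bp
Sorted largest to smallest: 2228, 1657, 790, 293, 270, 256 bp.

2228, 1657, 790, 293, 270, 256 bp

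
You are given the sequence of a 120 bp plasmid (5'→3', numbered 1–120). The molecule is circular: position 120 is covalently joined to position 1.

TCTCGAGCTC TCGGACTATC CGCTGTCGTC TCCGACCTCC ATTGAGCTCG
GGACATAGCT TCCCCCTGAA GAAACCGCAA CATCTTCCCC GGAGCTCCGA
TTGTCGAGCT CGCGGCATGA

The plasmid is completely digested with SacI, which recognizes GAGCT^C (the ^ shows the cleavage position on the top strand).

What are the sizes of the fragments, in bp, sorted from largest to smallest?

SacI sites (GAGCTC) start at positions 5, 44, 92, 106.
SacI cuts after base 5 of each site (before the last base), so after positions 9, 48, 96, 110.
Circular molecule, 4 cuts → 4 fragments:
  10–48 → 39 bp
  49–96 → 48 bp
  97–110 → 14 bp
  111–120 then 1–9 → 10 + 9 = 19 bp
Sorted largest to smallest: 48, 39, 19, 14 bp.

48, 39, 19, 14 bp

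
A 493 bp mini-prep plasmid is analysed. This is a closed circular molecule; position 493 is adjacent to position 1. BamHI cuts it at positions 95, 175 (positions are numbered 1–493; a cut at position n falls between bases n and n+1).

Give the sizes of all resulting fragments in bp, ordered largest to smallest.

413, 80 bp

Circular molecule, 2 cuts → 2 fragments:
  175 − 95 = 80 bp
  wrap: 493 − 175 + 95 = 413 bp
Sorted largest to smallest: 413, 80 bp.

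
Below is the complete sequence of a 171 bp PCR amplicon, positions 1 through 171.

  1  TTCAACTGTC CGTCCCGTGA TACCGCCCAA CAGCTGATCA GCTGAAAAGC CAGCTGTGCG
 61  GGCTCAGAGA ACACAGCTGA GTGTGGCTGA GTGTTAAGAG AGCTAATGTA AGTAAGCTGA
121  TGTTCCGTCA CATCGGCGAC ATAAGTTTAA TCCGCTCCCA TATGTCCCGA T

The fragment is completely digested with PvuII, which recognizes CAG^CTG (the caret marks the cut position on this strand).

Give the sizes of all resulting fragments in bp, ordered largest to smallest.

95, 33, 23, 12, 8 bp

PvuII sites (CAGCTG) start at positions 31, 39, 51, 74.
PvuII cuts after base 3 of each site, so after positions 33, 41, 53, 76.
Linear molecule, 4 cuts → 5 fragments:
  1–33 → 33 bp
  34–41 → 8 bp
  42–53 → 12 bp
  54–76 → 23 bp
  77–171 → 95 bp
Sorted largest to smallest: 95, 33, 23, 12, 8 bp.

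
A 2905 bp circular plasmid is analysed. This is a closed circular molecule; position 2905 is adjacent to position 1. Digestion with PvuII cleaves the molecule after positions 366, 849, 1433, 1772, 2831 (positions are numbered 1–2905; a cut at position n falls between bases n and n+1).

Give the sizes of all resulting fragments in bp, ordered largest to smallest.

Circular molecule, 5 cuts → 5 fragments:
  849 − 366 = 483 bp
  1433 − 849 = 584 bp
  1772 − 1433 = 339 bp
  2831 − 1772 = 1059 bp
  wrap: 2905 − 2831 + 366 = 440 bp
Sorted largest to smallest: 1059, 584, 483, 440, 339 bp.

1059, 584, 483, 440, 339 bp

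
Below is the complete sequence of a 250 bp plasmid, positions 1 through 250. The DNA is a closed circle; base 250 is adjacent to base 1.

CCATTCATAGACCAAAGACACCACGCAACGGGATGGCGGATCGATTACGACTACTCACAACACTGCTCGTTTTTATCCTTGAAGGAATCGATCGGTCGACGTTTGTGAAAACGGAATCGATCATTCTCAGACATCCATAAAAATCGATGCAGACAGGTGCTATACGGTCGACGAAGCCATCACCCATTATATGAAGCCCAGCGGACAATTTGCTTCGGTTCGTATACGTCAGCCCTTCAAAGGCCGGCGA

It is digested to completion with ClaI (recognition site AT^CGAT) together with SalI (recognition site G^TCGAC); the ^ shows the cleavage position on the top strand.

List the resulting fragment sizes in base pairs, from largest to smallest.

ClaI sites (ATCGAT) start at positions 40, 87, 116, 143.
ClaI cuts after base 2 of each site, so after positions 41, 88, 117, 144.
SalI sites (GTCGAC) start at positions 95, 167.
SalI cuts after the first base of each site, so after positions 95, 167.
Combined cut positions: 41, 88, 95, 117, 144, 167.
Circular molecule, 6 cuts → 6 fragments:
  42–88 → 47 bp
  89–95 → 7 bp
  96–117 → 22 bp
  118–144 → 27 bp
  145–167 → 23 bp
  168–250 then 1–41 → 83 + 41 = 124 bp
Sorted largest to smallest: 124, 47, 27, 23, 22, 7 bp.

124, 47, 27, 23, 22, 7 bp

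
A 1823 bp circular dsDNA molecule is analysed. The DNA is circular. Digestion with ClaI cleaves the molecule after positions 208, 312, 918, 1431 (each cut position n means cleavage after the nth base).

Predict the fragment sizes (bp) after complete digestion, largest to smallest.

606, 600, 513, 104 bp

Circular molecule, 4 cuts → 4 fragments:
  312 − 208 = 104 bp
  918 − 312 = 606 bp
  1431 − 918 = 513 bp
  wrap: 1823 − 1431 + 208 = 600 bp
Sorted largest to smallest: 606, 600, 513, 104 bp.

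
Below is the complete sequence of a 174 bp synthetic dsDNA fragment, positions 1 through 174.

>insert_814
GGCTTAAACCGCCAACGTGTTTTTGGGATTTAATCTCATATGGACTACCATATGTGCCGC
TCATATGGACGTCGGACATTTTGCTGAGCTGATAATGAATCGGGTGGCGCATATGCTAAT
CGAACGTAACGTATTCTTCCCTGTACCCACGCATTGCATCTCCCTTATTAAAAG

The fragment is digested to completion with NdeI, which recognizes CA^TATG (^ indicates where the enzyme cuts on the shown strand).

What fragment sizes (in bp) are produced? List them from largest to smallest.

63, 48, 38, 13, 12 bp

NdeI sites (CATATG) start at positions 37, 49, 62, 110.
NdeI cuts after base 2 of each site, so after positions 38, 50, 63, 111.
Linear molecule, 4 cuts → 5 fragments:
  1–38 → 38 bp
  39–50 → 12 bp
  51–63 → 13 bp
  64–111 → 48 bp
  112–174 → 63 bp
Sorted largest to smallest: 63, 48, 38, 13, 12 bp.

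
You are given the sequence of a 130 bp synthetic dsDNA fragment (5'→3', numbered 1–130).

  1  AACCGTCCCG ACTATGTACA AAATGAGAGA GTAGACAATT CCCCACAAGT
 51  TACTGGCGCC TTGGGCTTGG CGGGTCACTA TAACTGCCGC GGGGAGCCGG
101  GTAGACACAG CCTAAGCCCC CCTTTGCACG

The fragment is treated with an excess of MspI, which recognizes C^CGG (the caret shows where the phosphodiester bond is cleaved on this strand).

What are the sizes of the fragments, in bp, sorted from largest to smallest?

The MspI site (CCGG) starts at position 97.
MspI cuts after the first base of each site, so after position 97.
Linear molecule, 1 cut → 2 fragments:
  1–97 → 97 bp
  98–130 → 33 bp
Sorted largest to smallest: 97, 33 bp.

97, 33 bp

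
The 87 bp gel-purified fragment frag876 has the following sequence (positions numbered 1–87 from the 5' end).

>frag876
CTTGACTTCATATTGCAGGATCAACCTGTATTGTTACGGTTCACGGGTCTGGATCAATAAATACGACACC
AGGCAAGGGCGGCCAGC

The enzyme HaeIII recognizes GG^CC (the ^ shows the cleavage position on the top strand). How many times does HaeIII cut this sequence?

GGCC occurs starting at position 81.
HaeIII cuts at 1 site.

1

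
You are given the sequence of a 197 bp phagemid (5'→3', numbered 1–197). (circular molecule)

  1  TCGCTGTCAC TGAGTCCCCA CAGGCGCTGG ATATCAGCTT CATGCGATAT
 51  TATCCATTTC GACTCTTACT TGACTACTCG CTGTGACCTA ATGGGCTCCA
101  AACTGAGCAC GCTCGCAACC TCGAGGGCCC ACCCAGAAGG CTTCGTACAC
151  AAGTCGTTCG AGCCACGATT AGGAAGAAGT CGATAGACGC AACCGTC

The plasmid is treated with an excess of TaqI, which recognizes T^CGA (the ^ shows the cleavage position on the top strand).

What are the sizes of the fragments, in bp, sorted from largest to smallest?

76, 62, 37, 22 bp

TaqI sites (TCGA) start at positions 59, 121, 158, 180.
TaqI cuts after the first base of each site, so after positions 59, 121, 158, 180.
Circular molecule, 4 cuts → 4 fragments:
  60–121 → 62 bp
  122–158 → 37 bp
  159–180 → 22 bp
  181–197 then 1–59 → 17 + 59 = 76 bp
Sorted largest to smallest: 76, 62, 37, 22 bp.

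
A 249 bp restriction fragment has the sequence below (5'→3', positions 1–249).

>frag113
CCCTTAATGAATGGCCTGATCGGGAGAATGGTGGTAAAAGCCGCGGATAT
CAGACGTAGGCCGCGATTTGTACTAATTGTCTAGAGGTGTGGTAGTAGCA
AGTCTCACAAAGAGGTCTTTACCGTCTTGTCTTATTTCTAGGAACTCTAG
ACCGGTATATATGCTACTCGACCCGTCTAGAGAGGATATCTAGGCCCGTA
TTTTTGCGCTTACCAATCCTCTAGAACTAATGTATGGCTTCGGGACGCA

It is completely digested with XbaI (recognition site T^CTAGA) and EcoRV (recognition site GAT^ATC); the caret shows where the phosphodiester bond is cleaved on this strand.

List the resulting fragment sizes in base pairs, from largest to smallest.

XbaI sites (TCTAGA) start at positions 80, 146, 176, 220.
XbaI cuts after the first base of each site, so after positions 80, 146, 176, 220.
EcoRV sites (GATATC) start at positions 46, 185.
EcoRV cuts after base 3 of each site, so after positions 48, 187.
Combined cut positions: 48, 80, 146, 176, 187, 220.
Linear molecule, 6 cuts → 7 fragments:
  1–48 → 48 bp
  49–80 → 32 bp
  81–146 → 66 bp
  147–176 → 30 bp
  177–187 → 11 bp
  188–220 → 33 bp
  221–249 → 29 bp
Sorted largest to smallest: 66, 48, 33, 32, 30, 29, 11 bp.

66, 48, 33, 32, 30, 29, 11 bp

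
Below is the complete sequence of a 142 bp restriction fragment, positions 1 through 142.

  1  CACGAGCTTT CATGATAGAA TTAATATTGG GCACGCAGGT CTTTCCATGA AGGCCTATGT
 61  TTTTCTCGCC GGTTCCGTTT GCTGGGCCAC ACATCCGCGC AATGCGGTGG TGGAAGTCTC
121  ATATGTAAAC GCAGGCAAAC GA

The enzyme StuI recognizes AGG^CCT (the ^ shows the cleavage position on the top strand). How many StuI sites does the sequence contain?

1

AGGCCT occurs starting at position 51.
StuI cuts at 1 site.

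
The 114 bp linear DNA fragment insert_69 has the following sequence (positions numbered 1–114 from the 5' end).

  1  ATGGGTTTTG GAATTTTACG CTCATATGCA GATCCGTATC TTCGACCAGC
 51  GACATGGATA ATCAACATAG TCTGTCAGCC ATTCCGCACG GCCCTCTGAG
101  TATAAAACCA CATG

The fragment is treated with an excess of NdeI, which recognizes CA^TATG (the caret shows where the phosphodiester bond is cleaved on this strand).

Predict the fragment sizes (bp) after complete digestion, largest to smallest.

The NdeI site (CATATG) starts at position 23.
NdeI cuts after base 2 of each site, so after position 24.
Linear molecule, 1 cut → 2 fragments:
  1–24 → 24 bp
  25–114 → 90 bp
Sorted largest to smallest: 90, 24 bp.

90, 24 bp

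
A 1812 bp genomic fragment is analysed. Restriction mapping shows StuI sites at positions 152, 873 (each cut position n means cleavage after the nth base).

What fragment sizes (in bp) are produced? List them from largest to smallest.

Linear molecule, 2 cuts → 3 fragments:
  152 − 0 = 152 bp
  873 − 152 = 721 bp
  1812 − 873 = 939 bp
Sorted largest to smallest: 939, 721, 152 bp.

939, 721, 152 bp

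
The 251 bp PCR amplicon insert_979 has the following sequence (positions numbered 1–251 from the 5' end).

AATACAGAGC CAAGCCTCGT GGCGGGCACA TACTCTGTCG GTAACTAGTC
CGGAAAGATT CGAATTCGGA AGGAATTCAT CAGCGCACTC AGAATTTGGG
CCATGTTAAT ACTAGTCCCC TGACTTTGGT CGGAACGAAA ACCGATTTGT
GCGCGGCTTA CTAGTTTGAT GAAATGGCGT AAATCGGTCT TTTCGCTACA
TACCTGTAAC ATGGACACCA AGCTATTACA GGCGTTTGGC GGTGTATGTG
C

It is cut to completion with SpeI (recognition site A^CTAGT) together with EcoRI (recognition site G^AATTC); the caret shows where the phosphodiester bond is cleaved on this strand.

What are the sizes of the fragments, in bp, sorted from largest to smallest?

91, 49, 44, 38, 18, 11 bp

SpeI sites (ACTAGT) start at positions 44, 111, 160.
SpeI cuts after the first base of each site, so after positions 44, 111, 160.
EcoRI sites (GAATTC) start at positions 62, 73.
EcoRI cuts after the first base of each site, so after positions 62, 73.
Combined cut positions: 44, 62, 73, 111, 160.
Linear molecule, 5 cuts → 6 fragments:
  1–44 → 44 bp
  45–62 → 18 bp
  63–73 → 11 bp
  74–111 → 38 bp
  112–160 → 49 bp
  161–251 → 91 bp
Sorted largest to smallest: 91, 49, 44, 38, 18, 11 bp.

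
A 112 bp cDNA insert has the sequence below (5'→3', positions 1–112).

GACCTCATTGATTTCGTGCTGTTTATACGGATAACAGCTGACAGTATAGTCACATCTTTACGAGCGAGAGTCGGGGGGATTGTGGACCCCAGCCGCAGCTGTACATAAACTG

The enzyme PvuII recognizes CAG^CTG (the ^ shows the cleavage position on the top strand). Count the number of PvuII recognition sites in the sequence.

CAGCTG occurs starting at positions 35, 96.
PvuII cuts at 2 sites.

2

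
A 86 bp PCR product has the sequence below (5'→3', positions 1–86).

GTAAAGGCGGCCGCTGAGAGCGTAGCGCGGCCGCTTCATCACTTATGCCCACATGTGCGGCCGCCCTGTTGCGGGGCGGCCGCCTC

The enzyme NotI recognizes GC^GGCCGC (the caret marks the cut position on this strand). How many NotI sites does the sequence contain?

GCGGCCGC occurs starting at positions 7, 27, 57, 76.
NotI cuts at 4 sites.

4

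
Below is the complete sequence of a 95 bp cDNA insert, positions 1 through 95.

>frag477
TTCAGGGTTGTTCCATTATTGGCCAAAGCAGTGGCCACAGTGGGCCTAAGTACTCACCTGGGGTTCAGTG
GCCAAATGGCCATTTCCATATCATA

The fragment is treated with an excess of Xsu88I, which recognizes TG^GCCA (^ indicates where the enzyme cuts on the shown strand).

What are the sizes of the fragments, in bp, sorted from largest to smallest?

37, 21, 17, 12, 8 bp

Xsu88I sites (TGGCCA) start at positions 20, 32, 69, 77.
Xsu88I cuts after base 2 of each site, so after positions 21, 33, 70, 78.
Linear molecule, 4 cuts → 5 fragments:
  1–21 → 21 bp
  22–33 → 12 bp
  34–70 → 37 bp
  71–78 → 8 bp
  79–95 → 17 bp
Sorted largest to smallest: 37, 21, 17, 12, 8 bp.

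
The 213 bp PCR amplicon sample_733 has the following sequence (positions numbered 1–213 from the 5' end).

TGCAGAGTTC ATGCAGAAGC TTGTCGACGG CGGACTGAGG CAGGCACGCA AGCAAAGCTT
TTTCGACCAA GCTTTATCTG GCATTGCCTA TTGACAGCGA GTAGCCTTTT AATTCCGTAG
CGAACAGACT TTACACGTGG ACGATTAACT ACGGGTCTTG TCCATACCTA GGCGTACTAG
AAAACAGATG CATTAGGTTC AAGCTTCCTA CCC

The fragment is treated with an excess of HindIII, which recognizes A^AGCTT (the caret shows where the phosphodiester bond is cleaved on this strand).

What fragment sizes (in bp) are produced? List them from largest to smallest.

132, 38, 17, 14, 12 bp

HindIII sites (AAGCTT) start at positions 17, 55, 69, 201.
HindIII cuts after the first base of each site, so after positions 17, 55, 69, 201.
Linear molecule, 4 cuts → 5 fragments:
  1–17 → 17 bp
  18–55 → 38 bp
  56–69 → 14 bp
  70–201 → 132 bp
  202–213 → 12 bp
Sorted largest to smallest: 132, 38, 17, 14, 12 bp.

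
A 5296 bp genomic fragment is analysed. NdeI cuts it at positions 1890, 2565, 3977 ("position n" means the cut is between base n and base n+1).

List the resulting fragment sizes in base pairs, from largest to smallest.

Linear molecule, 3 cuts → 4 fragments:
  1890 − 0 = 1890 bp
  2565 − 1890 = 675 bp
  3977 − 2565 = 1412 bp
  5296 − 3977 = 1319 bp
Sorted largest to smallest: 1890, 1412, 1319, 675 bp.

1890, 1412, 1319, 675 bp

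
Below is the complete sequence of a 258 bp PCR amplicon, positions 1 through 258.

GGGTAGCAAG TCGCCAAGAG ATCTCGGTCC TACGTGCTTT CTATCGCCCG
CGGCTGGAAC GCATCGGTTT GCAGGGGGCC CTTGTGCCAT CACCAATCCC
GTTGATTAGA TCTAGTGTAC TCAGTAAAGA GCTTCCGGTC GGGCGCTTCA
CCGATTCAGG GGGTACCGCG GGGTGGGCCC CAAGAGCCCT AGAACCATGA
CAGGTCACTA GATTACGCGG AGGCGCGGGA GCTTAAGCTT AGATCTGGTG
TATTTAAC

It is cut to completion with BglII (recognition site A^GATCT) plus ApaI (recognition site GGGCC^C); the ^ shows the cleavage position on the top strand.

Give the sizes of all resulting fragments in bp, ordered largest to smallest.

BglII sites (AGATCT) start at positions 19, 108, 241.
BglII cuts after the first base of each site, so after positions 19, 108, 241.
ApaI sites (GGGCCC) start at positions 76, 175.
ApaI cuts after base 5 of each site (before the last base), so after positions 80, 179.
Combined cut positions: 19, 80, 108, 179, 241.
Linear molecule, 5 cuts → 6 fragments:
  1–19 → 19 bp
  20–80 → 61 bp
  81–108 → 28 bp
  109–179 → 71 bp
  180–241 → 62 bp
  242–258 → 17 bp
Sorted largest to smallest: 71, 62, 61, 28, 19, 17 bp.

71, 62, 61, 28, 19, 17 bp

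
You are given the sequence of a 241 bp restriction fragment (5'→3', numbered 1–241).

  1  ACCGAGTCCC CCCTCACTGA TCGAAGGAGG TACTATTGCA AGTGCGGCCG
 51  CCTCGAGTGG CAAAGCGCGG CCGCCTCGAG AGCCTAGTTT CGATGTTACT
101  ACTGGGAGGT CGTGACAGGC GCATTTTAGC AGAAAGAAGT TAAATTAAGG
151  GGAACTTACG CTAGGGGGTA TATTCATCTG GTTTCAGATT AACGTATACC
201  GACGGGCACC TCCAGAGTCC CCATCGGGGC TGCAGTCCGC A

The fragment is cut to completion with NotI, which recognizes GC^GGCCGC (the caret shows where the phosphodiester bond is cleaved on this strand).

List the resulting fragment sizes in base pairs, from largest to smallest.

173, 45, 23 bp

NotI sites (GCGGCCGC) start at positions 44, 67.
NotI cuts after base 2 of each site, so after positions 45, 68.
Linear molecule, 2 cuts → 3 fragments:
  1–45 → 45 bp
  46–68 → 23 bp
  69–241 → 173 bp
Sorted largest to smallest: 173, 45, 23 bp.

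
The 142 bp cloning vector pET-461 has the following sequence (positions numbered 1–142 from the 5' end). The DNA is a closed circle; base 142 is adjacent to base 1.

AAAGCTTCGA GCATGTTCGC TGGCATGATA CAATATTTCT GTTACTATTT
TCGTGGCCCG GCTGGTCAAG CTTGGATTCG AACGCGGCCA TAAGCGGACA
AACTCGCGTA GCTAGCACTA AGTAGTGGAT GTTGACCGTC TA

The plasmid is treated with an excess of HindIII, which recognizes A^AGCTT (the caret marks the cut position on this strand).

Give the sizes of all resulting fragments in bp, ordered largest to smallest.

76, 66 bp

HindIII sites (AAGCTT) start at positions 2, 68.
HindIII cuts after the first base of each site, so after positions 2, 68.
Circular molecule, 2 cuts → 2 fragments:
  3–68 → 66 bp
  69–142 then 1–2 → 74 + 2 = 76 bp
Sorted largest to smallest: 76, 66 bp.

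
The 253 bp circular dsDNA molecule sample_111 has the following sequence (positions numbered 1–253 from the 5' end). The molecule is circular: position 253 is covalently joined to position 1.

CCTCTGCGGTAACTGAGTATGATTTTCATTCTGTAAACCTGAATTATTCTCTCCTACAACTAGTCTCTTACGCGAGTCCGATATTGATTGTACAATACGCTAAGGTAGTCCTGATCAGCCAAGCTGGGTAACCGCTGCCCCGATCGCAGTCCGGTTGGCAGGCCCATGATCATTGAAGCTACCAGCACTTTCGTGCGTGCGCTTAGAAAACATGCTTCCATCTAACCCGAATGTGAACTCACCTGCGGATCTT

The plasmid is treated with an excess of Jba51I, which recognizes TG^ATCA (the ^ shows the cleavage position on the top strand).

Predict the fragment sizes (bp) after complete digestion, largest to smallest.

198, 55 bp

Jba51I sites (TGATCA) start at positions 112, 167.
Jba51I cuts after base 2 of each site, so after positions 113, 168.
Circular molecule, 2 cuts → 2 fragments:
  114–168 → 55 bp
  169–253 then 1–113 → 85 + 113 = 198 bp
Sorted largest to smallest: 198, 55 bp.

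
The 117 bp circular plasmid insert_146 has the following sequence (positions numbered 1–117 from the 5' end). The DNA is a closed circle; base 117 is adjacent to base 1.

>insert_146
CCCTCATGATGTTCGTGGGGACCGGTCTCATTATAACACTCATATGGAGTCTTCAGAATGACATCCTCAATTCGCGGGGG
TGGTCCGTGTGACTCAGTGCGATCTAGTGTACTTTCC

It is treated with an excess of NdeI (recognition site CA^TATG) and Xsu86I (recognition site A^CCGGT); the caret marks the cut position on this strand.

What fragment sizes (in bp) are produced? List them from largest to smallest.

96, 21 bp

The NdeI site (CATATG) starts at position 41.
NdeI cuts after base 2 of each site, so after position 42.
The Xsu86I site (ACCGGT) starts at position 21.
Xsu86I cuts after the first base of each site, so after position 21.
Combined cut positions: 21, 42.
Circular molecule, 2 cuts → 2 fragments:
  22–42 → 21 bp
  43–117 then 1–21 → 75 + 21 = 96 bp
Sorted largest to smallest: 96, 21 bp.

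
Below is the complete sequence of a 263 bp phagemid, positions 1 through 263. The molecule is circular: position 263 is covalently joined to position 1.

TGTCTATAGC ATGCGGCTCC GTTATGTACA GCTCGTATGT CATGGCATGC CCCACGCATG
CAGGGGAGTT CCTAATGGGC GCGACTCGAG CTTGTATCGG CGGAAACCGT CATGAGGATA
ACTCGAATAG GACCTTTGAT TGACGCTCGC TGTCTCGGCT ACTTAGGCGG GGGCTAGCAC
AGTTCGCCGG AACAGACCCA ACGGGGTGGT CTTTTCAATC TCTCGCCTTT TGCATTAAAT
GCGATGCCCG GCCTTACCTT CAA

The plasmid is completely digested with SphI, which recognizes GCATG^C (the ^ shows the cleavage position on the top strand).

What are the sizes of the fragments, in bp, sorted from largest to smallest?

216, 36, 11 bp

SphI sites (GCATGC) start at positions 9, 45, 56.
SphI cuts after base 5 of each site (before the last base), so after positions 13, 49, 60.
Circular molecule, 3 cuts → 3 fragments:
  14–49 → 36 bp
  50–60 → 11 bp
  61–263 then 1–13 → 203 + 13 = 216 bp
Sorted largest to smallest: 216, 36, 11 bp.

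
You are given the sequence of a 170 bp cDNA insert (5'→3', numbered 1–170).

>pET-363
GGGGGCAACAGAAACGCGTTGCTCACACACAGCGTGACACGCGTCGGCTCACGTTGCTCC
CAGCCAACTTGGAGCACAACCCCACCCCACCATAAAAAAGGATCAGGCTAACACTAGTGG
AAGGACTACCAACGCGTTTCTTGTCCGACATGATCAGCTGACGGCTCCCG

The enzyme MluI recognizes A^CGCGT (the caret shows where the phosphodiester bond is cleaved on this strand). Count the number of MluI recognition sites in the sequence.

3

ACGCGT occurs starting at positions 14, 39, 132.
MluI cuts at 3 sites.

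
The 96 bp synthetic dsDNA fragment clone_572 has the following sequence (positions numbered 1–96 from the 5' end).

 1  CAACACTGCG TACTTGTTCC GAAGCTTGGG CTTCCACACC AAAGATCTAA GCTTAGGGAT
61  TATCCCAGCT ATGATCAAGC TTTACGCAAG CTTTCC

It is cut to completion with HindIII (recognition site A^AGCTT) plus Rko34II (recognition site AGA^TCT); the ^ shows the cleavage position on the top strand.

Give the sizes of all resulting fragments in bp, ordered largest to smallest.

HindIII sites (AAGCTT) start at positions 22, 49, 77, 88.
HindIII cuts after the first base of each site, so after positions 22, 49, 77, 88.
The Rko34II site (AGATCT) starts at position 43.
Rko34II cuts after base 3 of each site, so after position 45.
Combined cut positions: 22, 45, 49, 77, 88.
Linear molecule, 5 cuts → 6 fragments:
  1–22 → 22 bp
  23–45 → 23 bp
  46–49 → 4 bp
  50–77 → 28 bp
  78–88 → 11 bp
  89–96 → 8 bp
Sorted largest to smallest: 28, 23, 22, 11, 8, 4 bp.

28, 23, 22, 11, 8, 4 bp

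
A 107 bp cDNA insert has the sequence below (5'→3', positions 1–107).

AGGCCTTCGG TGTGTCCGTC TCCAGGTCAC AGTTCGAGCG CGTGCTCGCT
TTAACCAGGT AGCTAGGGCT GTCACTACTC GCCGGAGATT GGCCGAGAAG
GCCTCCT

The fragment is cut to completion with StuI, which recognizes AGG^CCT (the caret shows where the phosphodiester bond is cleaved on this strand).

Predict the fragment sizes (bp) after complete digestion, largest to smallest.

StuI sites (AGGCCT) start at positions 1, 99.
StuI cuts after base 3 of each site, so after positions 3, 101.
Linear molecule, 2 cuts → 3 fragments:
  1–3 → 3 bp
  4–101 → 98 bp
  102–107 → 6 bp
Sorted largest to smallest: 98, 6, 3 bp.

98, 6, 3 bp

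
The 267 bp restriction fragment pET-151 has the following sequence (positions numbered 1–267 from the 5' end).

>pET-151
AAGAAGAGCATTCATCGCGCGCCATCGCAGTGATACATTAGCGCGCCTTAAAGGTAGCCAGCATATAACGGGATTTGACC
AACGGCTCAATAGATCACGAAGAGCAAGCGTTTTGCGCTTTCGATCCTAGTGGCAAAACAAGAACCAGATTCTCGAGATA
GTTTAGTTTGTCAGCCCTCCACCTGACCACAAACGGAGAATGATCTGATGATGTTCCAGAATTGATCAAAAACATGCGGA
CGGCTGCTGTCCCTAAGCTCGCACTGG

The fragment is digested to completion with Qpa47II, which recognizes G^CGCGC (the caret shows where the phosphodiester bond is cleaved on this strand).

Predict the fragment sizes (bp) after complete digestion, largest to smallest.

226, 24, 17 bp

Qpa47II sites (GCGCGC) start at positions 17, 41.
Qpa47II cuts after the first base of each site, so after positions 17, 41.
Linear molecule, 2 cuts → 3 fragments:
  1–17 → 17 bp
  18–41 → 24 bp
  42–267 → 226 bp
Sorted largest to smallest: 226, 24, 17 bp.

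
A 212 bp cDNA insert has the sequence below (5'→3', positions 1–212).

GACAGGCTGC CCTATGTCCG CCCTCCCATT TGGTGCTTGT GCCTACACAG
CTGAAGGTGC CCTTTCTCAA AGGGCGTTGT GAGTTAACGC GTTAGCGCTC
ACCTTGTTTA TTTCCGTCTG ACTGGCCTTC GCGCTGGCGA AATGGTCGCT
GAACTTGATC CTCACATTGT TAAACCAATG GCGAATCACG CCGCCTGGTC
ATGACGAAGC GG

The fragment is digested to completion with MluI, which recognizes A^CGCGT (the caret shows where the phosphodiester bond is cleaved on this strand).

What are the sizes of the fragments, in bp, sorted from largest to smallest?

The MluI site (ACGCGT) starts at position 87.
MluI cuts after the first base of each site, so after position 87.
Linear molecule, 1 cut → 2 fragments:
  1–87 → 87 bp
  88–212 → 125 bp
Sorted largest to smallest: 125, 87 bp.

125, 87 bp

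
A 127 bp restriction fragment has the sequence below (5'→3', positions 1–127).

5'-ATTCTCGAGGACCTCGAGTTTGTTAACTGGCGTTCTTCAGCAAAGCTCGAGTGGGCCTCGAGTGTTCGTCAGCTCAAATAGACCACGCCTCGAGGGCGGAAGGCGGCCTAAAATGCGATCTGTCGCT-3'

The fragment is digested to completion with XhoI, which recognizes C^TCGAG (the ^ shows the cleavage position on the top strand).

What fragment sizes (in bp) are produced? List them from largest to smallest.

38, 33, 32, 11, 9, 4 bp

XhoI sites (CTCGAG) start at positions 4, 13, 46, 57, 89.
XhoI cuts after the first base of each site, so after positions 4, 13, 46, 57, 89.
Linear molecule, 5 cuts → 6 fragments:
  1–4 → 4 bp
  5–13 → 9 bp
  14–46 → 33 bp
  47–57 → 11 bp
  58–89 → 32 bp
  90–127 → 38 bp
Sorted largest to smallest: 38, 33, 32, 11, 9, 4 bp.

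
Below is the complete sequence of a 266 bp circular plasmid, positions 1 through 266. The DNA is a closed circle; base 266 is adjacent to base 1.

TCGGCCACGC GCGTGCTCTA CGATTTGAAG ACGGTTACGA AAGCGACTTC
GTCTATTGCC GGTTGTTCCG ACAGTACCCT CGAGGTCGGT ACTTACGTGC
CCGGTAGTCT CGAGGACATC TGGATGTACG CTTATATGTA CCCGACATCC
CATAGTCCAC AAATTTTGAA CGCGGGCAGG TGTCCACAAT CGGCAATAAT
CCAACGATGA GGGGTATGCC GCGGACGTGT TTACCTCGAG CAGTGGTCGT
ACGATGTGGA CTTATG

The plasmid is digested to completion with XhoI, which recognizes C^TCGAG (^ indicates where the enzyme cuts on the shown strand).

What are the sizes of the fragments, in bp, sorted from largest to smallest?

XhoI sites (CTCGAG) start at positions 79, 109, 235.
XhoI cuts after the first base of each site, so after positions 79, 109, 235.
Circular molecule, 3 cuts → 3 fragments:
  80–109 → 30 bp
  110–235 → 126 bp
  236–266 then 1–79 → 31 + 79 = 110 bp
Sorted largest to smallest: 126, 110, 30 bp.

126, 110, 30 bp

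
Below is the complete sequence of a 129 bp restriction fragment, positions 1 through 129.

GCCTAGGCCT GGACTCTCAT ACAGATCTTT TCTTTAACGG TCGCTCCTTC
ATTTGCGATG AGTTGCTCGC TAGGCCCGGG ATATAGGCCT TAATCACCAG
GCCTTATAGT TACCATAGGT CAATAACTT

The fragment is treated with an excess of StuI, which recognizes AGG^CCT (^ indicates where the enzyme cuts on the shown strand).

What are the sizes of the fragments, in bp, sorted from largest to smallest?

80, 28, 14, 7 bp

StuI sites (AGGCCT) start at positions 5, 85, 99.
StuI cuts after base 3 of each site, so after positions 7, 87, 101.
Linear molecule, 3 cuts → 4 fragments:
  1–7 → 7 bp
  8–87 → 80 bp
  88–101 → 14 bp
  102–129 → 28 bp
Sorted largest to smallest: 80, 28, 14, 7 bp.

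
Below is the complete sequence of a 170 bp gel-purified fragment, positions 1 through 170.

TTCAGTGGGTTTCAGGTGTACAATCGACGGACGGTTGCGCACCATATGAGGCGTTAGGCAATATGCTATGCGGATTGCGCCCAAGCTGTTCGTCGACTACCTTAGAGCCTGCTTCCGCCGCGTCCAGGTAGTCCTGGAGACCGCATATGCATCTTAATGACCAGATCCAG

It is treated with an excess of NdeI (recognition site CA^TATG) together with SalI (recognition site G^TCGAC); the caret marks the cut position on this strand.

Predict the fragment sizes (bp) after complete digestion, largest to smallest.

53, 48, 44, 25 bp

NdeI sites (CATATG) start at positions 43, 144.
NdeI cuts after base 2 of each site, so after positions 44, 145.
The SalI site (GTCGAC) starts at position 92.
SalI cuts after the first base of each site, so after position 92.
Combined cut positions: 44, 92, 145.
Linear molecule, 3 cuts → 4 fragments:
  1–44 → 44 bp
  45–92 → 48 bp
  93–145 → 53 bp
  146–170 → 25 bp
Sorted largest to smallest: 53, 48, 44, 25 bp.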